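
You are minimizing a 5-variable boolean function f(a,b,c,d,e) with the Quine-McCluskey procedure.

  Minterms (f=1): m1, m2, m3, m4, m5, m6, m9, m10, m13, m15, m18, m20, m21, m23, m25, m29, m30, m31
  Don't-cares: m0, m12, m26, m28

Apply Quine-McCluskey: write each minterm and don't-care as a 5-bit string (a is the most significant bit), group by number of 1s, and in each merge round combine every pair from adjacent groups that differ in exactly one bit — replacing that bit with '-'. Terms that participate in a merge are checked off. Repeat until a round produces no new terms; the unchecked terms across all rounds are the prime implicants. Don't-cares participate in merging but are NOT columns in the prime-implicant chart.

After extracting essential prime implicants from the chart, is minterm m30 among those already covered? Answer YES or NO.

size-2^0 implicants → 00000(✓)  00001(✓)  00010(✓)  00011(✓)  00100(✓)  00101(✓)  00110(✓)  01001(✓)  01010(✓)  01100(✓)  01101(✓)  01111(✓)  10010(✓)  10100(✓)  10101(✓)  10111(✓)  11001(✓)  11010(✓)  11100(✓)  11101(✓)  11110(✓)  11111(✓)
size-2^1 implicants → -0010(✓)  -0100(✓)  -0101(✓)  -1001(✓)  -1010(✓)  -1100(✓)  -1101(✓)  -1111(✓)  0-001(✓)  0-010(✓)  0-100(✓)  0-101(✓)  00-00(✓)  00-01(✓)  00-10(✓)  000-0(✓)  000-1(✓)  0000-(✓)  0001-(✓)  001-0(✓)  0010-(✓)  01-01(✓)  011-1(✓)  0110-(✓)  1-010(✓)  1-100(✓)  1-101(✓)  1-111(✓)  101-1(✓)  1010-(✓)  11-01(✓)  11-10  111-0(✓)  111-1(✓)  1110-(✓)  1111-(✓)
size-2^2 implicants → --010  --100(✓)  --101(✓)  -010-(✓)  -1-01  -11-1  -110-(✓)  0--01  0-10-(✓)  00--0  00-0-  000--  1-1-1  1-10-(✓)  111--
size-2^3 implicants → --10-
Unchecked terms (primes): --010, --10-, -1-01, -11-1, 0--01, 00--0, 00-0-, 000--, 1-1-1, 11-10, 111--
Minterm coverage:
  m1 ⊆ 0--01,00-0-,000--
  m2 ⊆ --010,00--0,000--
  m3 ⊆ 000-- [E]
  m4 ⊆ --10-,00--0,00-0-
  m5 ⊆ --10-,0--01,00-0-
  m6 ⊆ 00--0 [E]
  m9 ⊆ -1-01,0--01
  m10 ⊆ --010 [E]
  m13 ⊆ --10-,-1-01,-11-1,0--01
  m15 ⊆ -11-1 [E]
  m18 ⊆ --010 [E]
  m20 ⊆ --10- [E]
  m21 ⊆ --10-,1-1-1
  m23 ⊆ 1-1-1 [E]
  m25 ⊆ -1-01 [E]
  m29 ⊆ --10-,-1-01,-11-1,1-1-1,111--
  m30 ⊆ 11-10,111--
  m31 ⊆ -11-1,1-1-1,111--
E = {--010, --10-, -1-01, -11-1, 00--0, 000--, 1-1-1}

NO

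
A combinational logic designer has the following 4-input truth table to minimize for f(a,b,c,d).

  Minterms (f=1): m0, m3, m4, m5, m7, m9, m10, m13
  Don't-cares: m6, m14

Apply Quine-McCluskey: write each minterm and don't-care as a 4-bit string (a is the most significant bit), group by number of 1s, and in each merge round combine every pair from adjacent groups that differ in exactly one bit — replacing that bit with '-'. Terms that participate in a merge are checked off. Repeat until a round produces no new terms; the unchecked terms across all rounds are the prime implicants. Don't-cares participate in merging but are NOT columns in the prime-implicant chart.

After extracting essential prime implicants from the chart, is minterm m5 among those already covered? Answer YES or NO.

size-2^0 implicants → 0000(✓)  0011(✓)  0100(✓)  0101(✓)  0110(✓)  0111(✓)  1001(✓)  1010(✓)  1101(✓)  1110(✓)
size-2^1 implicants → -101  -110  0-00  0-11  01-0(✓)  01-1(✓)  010-(✓)  011-(✓)  1-01  1-10
size-2^2 implicants → 01--
Unchecked terms (primes): -101, -110, 0-00, 0-11, 01--, 1-01, 1-10
Minterm coverage:
  m0 ⊆ 0-00 [E]
  m3 ⊆ 0-11 [E]
  m4 ⊆ 0-00,01--
  m5 ⊆ -101,01--
  m7 ⊆ 0-11,01--
  m9 ⊆ 1-01 [E]
  m10 ⊆ 1-10 [E]
  m13 ⊆ -101,1-01
E = {0-00, 0-11, 1-01, 1-10}

NO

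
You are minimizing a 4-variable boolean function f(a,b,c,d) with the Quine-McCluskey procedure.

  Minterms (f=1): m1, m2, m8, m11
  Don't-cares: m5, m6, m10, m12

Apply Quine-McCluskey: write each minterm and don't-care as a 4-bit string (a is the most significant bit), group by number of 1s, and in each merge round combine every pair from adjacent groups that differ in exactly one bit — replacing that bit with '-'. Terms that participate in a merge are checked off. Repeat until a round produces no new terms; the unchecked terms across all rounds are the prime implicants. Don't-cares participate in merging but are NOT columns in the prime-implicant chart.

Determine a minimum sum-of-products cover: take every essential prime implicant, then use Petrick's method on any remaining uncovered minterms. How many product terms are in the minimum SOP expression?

4

Round 0: 0001✓ 0010✓ 0101✓ 0110✓ 1000✓ 1010✓ 1011✓ 1100✓
Round 1: -010 0-01 0-10 1-00 10-0 101-
PIs = {-010, 0-01, 0-10, 1-00, 10-0, 101-}
Coverage chart:
  m1: 0-01 ←essential
  m2: -010,0-10
  m8: 1-00,10-0
  m11: 101- ←essential
Essential: 0-01, 101-
Petrick residual → -010, 1-00
Min cover (4 terms): b'cd' + a'c'd + ac'd' + ab'c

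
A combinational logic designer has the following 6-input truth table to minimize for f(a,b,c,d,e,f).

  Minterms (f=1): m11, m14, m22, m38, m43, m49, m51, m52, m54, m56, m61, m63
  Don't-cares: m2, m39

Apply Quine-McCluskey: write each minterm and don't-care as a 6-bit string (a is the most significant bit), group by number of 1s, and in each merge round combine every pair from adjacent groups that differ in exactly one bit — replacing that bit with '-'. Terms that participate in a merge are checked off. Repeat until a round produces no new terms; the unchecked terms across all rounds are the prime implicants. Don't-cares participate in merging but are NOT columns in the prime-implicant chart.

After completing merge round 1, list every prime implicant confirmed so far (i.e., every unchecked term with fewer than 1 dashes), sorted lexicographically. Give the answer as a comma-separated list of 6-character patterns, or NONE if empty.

000010, 001110, 111000

[col 0] 000010, 001011*, 001110, 010110*, 100110*, 100111*, 101011*, 110001*, 110011*, 110100*, 110110*, 111000, 111101*, 111111*
[col 1] -01011, -10110, 1-0110, 10011-, 1100-1, 1101-0, 1111-1
Prime implicants: -01011, -10110, 000010, 001110, 1-0110, 10011-, 1100-1, 1101-0, 111000, 1111-1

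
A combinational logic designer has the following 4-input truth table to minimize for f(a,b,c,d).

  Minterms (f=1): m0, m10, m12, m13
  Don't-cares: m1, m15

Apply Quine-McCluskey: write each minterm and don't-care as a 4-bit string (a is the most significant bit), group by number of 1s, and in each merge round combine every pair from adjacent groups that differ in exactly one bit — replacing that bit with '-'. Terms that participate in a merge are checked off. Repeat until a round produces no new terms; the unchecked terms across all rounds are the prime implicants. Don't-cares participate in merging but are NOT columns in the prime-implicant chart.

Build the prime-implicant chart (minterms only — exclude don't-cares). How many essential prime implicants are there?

Round 0: 0000✓ 0001✓ 1010 1100✓ 1101✓ 1111✓
Round 1: 000- 11-1 110-
PIs = {000-, 1010, 11-1, 110-}
Coverage chart:
  m0: 000- ←essential
  m10: 1010 ←essential
  m12: 110- ←essential
  m13: 11-1,110-
Essential: 000-, 1010, 110-

3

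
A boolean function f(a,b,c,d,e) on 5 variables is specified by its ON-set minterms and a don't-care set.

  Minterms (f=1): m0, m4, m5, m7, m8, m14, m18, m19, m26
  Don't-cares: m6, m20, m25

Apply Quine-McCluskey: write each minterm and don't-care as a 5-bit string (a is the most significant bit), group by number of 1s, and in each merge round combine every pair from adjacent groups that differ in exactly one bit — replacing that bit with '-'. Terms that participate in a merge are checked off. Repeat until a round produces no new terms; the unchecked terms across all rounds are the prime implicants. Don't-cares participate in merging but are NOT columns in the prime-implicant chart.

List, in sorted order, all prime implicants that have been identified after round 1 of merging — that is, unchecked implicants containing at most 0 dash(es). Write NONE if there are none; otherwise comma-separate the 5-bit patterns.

11001

[col 0] 00000*, 00100*, 00101*, 00110*, 00111*, 01000*, 01110*, 10010*, 10011*, 10100*, 11001, 11010*
[col 1] -0100, 0-000, 0-110, 00-00, 001-0*, 001-1*, 0010-*, 0011-*, 1-010, 1001-
[col 2] 001--
Prime implicants: -0100, 0-000, 0-110, 00-00, 001--, 1-010, 1001-, 11001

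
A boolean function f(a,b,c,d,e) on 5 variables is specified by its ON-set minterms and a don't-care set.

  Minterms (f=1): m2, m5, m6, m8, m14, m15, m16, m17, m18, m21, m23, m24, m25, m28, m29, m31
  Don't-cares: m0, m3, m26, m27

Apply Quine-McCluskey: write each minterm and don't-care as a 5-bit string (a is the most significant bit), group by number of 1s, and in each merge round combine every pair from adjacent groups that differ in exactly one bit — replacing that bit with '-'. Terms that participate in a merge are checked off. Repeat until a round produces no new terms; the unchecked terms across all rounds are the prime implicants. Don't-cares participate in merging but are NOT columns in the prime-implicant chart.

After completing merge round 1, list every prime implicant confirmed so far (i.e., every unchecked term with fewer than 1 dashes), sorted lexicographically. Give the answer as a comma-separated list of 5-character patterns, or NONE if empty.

Round 0: 00000✓ 00010✓ 00011✓ 00101✓ 00110✓ 01000✓ 01110✓ 01111✓ 10000✓ 10001✓ 10010✓ 10101✓ 10111✓ 11000✓ 11001✓ 11010✓ 11011✓ 11100✓ 11101✓ 11111✓
Round 1: -0000✓ -0010✓ -0101 -1000✓ -1111 0-000✓ 0-110 00-10 000-0✓ 0001- 0111- 1-000✓ 1-001✓ 1-010✓ 1-101✓ 1-111✓ 10-01✓ 100-0✓ 1000-✓ 101-1✓ 11-00✓ 11-01✓ 11-11✓ 110-0✓ 110-1✓ 1100-✓ 1101-✓ 111-1✓ 1110-✓
Round 2: --000 -00-0 1--01 1-0-0 1-00- 1-1-1 11--1 11-0- 110--
PIs = {--000, -00-0, -0101, -1111, 0-110, 00-10, 0001-, 0111-, 1--01, 1-0-0, 1-00-, 1-1-1, 11--1, 11-0-, 110--}

NONE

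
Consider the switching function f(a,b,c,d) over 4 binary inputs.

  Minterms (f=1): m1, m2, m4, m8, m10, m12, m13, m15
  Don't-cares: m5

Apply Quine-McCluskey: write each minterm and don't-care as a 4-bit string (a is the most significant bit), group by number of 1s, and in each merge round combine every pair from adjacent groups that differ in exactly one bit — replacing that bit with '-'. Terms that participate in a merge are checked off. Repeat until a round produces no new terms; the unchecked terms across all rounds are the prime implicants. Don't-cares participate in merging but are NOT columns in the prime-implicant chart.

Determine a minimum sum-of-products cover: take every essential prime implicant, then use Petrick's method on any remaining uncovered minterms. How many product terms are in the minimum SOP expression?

Round 0: 0001✓ 0010✓ 0100✓ 0101✓ 1000✓ 1010✓ 1100✓ 1101✓ 1111✓
Round 1: -010 -100✓ -101✓ 0-01 010-✓ 1-00 10-0 11-1 110-✓
Round 2: -10-
PIs = {-010, -10-, 0-01, 1-00, 10-0, 11-1}
Coverage chart:
  m1: 0-01 ←essential
  m2: -010 ←essential
  m4: -10- ←essential
  m8: 1-00,10-0
  m10: -010,10-0
  m12: -10-,1-00
  m13: -10-,11-1
  m15: 11-1 ←essential
Essential: -010, -10-, 0-01, 11-1
Petrick residual → 1-00
Min cover (5 terms): b'cd' + bc' + a'c'd + ac'd' + abd

5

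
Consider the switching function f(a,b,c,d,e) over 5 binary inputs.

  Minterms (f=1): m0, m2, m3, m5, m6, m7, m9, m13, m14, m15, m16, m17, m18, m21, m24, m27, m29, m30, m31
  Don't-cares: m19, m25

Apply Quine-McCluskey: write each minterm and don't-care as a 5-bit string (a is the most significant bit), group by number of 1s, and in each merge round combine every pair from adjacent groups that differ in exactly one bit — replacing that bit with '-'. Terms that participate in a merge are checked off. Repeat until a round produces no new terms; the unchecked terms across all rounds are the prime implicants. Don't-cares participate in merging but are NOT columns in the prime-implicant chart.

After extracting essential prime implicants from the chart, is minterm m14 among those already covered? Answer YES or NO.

size-2^0 implicants → 00000(✓)  00010(✓)  00011(✓)  00101(✓)  00110(✓)  00111(✓)  01001(✓)  01101(✓)  01110(✓)  01111(✓)  10000(✓)  10001(✓)  10010(✓)  10011(✓)  10101(✓)  11000(✓)  11001(✓)  11011(✓)  11101(✓)  11110(✓)  11111(✓)
size-2^1 implicants → -0000(✓)  -0010(✓)  -0011(✓)  -0101(✓)  -1001(✓)  -1101(✓)  -1110(✓)  -1111(✓)  0-101(✓)  0-110(✓)  0-111(✓)  00-10(✓)  00-11(✓)  000-0(✓)  0001-(✓)  001-1(✓)  0011-(✓)  01-01(✓)  011-1(✓)  0111-(✓)  1-000(✓)  1-001(✓)  1-011(✓)  1-101(✓)  10-01(✓)  100-0(✓)  100-1(✓)  1000-(✓)  1001-(✓)  11-01(✓)  11-11(✓)  110-1(✓)  1100-(✓)  111-1(✓)  1111-(✓)
size-2^2 implicants → --101  -00-0  -001-  -1-01  -11-1  -111-  0-1-1  0-11-  00-1-  1--01  1-0-1  1-00-  100--  11--1
Unchecked terms (primes): --101, -00-0, -001-, -1-01, -11-1, -111-, 0-1-1, 0-11-, 00-1-, 1--01, 1-0-1, 1-00-, 100--, 11--1
Minterm coverage:
  m0 ⊆ -00-0 [E]
  m2 ⊆ -00-0,-001-,00-1-
  m3 ⊆ -001-,00-1-
  m5 ⊆ --101,0-1-1
  m6 ⊆ 0-11-,00-1-
  m7 ⊆ 0-1-1,0-11-,00-1-
  m9 ⊆ -1-01 [E]
  m13 ⊆ --101,-1-01,-11-1,0-1-1
  m14 ⊆ -111-,0-11-
  m15 ⊆ -11-1,-111-,0-1-1,0-11-
  m16 ⊆ -00-0,1-00-,100--
  m17 ⊆ 1--01,1-0-1,1-00-,100--
  m18 ⊆ -00-0,-001-,100--
  m21 ⊆ --101,1--01
  m24 ⊆ 1-00- [E]
  m27 ⊆ 1-0-1,11--1
  m29 ⊆ --101,-1-01,-11-1,1--01,11--1
  m30 ⊆ -111- [E]
  m31 ⊆ -11-1,-111-,11--1
E = {-00-0, -1-01, -111-, 1-00-}

YES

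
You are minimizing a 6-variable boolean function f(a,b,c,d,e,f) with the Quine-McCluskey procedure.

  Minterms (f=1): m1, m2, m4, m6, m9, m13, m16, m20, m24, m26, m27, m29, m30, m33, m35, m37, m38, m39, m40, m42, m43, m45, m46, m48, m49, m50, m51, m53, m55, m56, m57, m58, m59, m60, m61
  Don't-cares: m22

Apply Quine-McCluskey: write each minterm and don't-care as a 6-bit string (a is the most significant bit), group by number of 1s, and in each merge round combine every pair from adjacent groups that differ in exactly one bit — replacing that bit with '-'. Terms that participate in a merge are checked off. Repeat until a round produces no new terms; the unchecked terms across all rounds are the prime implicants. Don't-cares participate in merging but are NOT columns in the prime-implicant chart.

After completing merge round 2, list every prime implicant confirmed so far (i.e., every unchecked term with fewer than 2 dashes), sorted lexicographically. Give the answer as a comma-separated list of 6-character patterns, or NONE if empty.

Round 0: 000001✓ 000010✓ 000100✓ 000110✓ 001001✓ 001101✓ 010000✓ 010100✓ 010110✓ 011000✓ 011010✓ 011011✓ 011101✓ 011110✓ 100001✓ 100011✓ 100101✓ 100110✓ 100111✓ 101000✓ 101010✓ 101011✓ 101101✓ 101110✓ 110000✓ 110001✓ 110010✓ 110011✓ 110101✓ 110111✓ 111000✓ 111001✓ 111010✓ 111011✓ 111100✓ 111101✓
Round 1: -00001 -00110 -01101✓ -10000✓ -11000✓ -11010✓ -11011✓ -11101✓ 0-0100✓ 0-0110✓ 0-1101✓ 00-001 000-10 0001-0✓ 001-01 01-000✓ 01-110 010-00 0101-0✓ 011-10 0110-0✓ 01101-✓ 1-0001✓ 1-0011✓ 1-0101✓ 1-0111✓ 1-1000✓ 1-1010✓ 1-1011✓ 1-1101✓ 10-011✓ 10-101✓ 10-110 100-01✓ 100-11✓ 1000-1✓ 1001-1✓ 10011- 101-10 1010-0✓ 10101-✓ 11-000✓ 11-001✓ 11-010✓ 11-011✓ 11-101✓ 110-01✓ 110-11✓ 1100-0✓ 1100-1✓ 11000-✓ 11001-✓ 1101-1✓ 111-00✓ 111-01✓ 1110-0✓ 1110-1✓ 11100-✓ 11101-✓ 11110-✓
Round 2: --1101 -1-000 -110-0 -1101- 0-01-0 1--011 1--101 1-0-01✓ 1-0-11✓ 1-00-1✓ 1-01-1✓ 1-10-0 1-101- 100--1✓ 11--01 11-0-0✓ 11-0-1✓ 11-00-✓ 11-01-✓ 110--1✓ 1100--✓ 111-0- 1110--✓
Round 3: 1-0--1 11-0--
PIs = {--1101, -00001, -00110, -1-000, -110-0, -1101-, 0-01-0, 00-001, 000-10, 001-01, 01-110, 010-00, 011-10, 1--011, 1--101, 1-0--1, 1-10-0, 1-101-, 10-110, 10011-, 101-10, 11--01, 11-0--, 111-0-}

-00001, -00110, 00-001, 000-10, 001-01, 01-110, 010-00, 011-10, 10-110, 10011-, 101-10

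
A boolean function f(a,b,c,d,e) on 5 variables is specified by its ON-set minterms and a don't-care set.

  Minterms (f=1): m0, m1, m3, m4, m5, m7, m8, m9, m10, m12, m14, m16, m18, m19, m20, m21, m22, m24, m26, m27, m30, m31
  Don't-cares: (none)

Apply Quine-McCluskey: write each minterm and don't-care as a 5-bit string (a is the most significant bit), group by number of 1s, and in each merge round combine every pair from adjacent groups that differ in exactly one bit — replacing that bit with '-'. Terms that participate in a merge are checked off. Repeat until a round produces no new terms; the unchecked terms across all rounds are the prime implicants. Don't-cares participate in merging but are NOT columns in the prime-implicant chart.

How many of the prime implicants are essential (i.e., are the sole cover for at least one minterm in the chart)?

4

size-2^0 implicants → 00000(✓)  00001(✓)  00011(✓)  00100(✓)  00101(✓)  00111(✓)  01000(✓)  01001(✓)  01010(✓)  01100(✓)  01110(✓)  10000(✓)  10010(✓)  10011(✓)  10100(✓)  10101(✓)  10110(✓)  11000(✓)  11010(✓)  11011(✓)  11110(✓)  11111(✓)
size-2^1 implicants → -0000(✓)  -0011  -0100(✓)  -0101(✓)  -1000(✓)  -1010(✓)  -1110(✓)  0-000(✓)  0-001(✓)  0-100(✓)  00-00(✓)  00-01(✓)  00-11(✓)  000-1(✓)  0000-(✓)  001-1(✓)  0010-(✓)  01-00(✓)  01-10(✓)  010-0(✓)  0100-(✓)  011-0(✓)  1-000(✓)  1-010(✓)  1-011(✓)  1-110(✓)  10-00(✓)  10-10(✓)  100-0(✓)  1001-(✓)  101-0(✓)  1010-(✓)  11-10(✓)  11-11(✓)  110-0(✓)  1101-(✓)  1111-(✓)
size-2^2 implicants → --000  -0-00  -010-  -1-10  -10-0  0--00  0-00-  00--1  00-0-  01--0  1--10  1-0-0  1-01-  10--0  11-1-
Unchecked terms (primes): --000, -0-00, -0011, -010-, -1-10, -10-0, 0--00, 0-00-, 00--1, 00-0-, 01--0, 1--10, 1-0-0, 1-01-, 10--0, 11-1-
Minterm coverage:
  m0 ⊆ --000,-0-00,0--00,0-00-,00-0-
  m1 ⊆ 0-00-,00--1,00-0-
  m3 ⊆ -0011,00--1
  m4 ⊆ -0-00,-010-,0--00,00-0-
  m5 ⊆ -010-,00--1,00-0-
  m7 ⊆ 00--1 [E]
  m8 ⊆ --000,-10-0,0--00,0-00-,01--0
  m9 ⊆ 0-00- [E]
  m10 ⊆ -1-10,-10-0,01--0
  m12 ⊆ 0--00,01--0
  m14 ⊆ -1-10,01--0
  m16 ⊆ --000,-0-00,1-0-0,10--0
  m18 ⊆ 1--10,1-0-0,1-01-,10--0
  m19 ⊆ -0011,1-01-
  m20 ⊆ -0-00,-010-,10--0
  m21 ⊆ -010- [E]
  m22 ⊆ 1--10,10--0
  m24 ⊆ --000,-10-0,1-0-0
  m26 ⊆ -1-10,-10-0,1--10,1-0-0,1-01-,11-1-
  m27 ⊆ 1-01-,11-1-
  m30 ⊆ -1-10,1--10,11-1-
  m31 ⊆ 11-1- [E]
E = {-010-, 0-00-, 00--1, 11-1-}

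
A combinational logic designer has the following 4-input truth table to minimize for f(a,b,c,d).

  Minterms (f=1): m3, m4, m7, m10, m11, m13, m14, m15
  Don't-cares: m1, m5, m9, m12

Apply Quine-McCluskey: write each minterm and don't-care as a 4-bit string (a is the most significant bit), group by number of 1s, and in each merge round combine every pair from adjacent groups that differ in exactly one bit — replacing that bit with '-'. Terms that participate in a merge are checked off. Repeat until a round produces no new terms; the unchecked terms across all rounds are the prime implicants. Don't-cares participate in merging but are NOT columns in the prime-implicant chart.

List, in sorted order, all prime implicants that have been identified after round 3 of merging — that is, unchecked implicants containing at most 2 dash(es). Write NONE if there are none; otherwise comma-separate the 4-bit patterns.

Round 0: 0001✓ 0011✓ 0100✓ 0101✓ 0111✓ 1001✓ 1010✓ 1011✓ 1100✓ 1101✓ 1110✓ 1111✓
Round 1: -001✓ -011✓ -100✓ -101✓ -111✓ 0-01✓ 0-11✓ 00-1✓ 01-1✓ 010-✓ 1-01✓ 1-10✓ 1-11✓ 10-1✓ 101-✓ 11-0✓ 11-1✓ 110-✓ 111-✓
Round 2: --01✓ --11✓ -0-1✓ -1-1✓ -10- 0--1✓ 1--1✓ 1-1- 11--
Round 3: ---1
PIs = {---1, -10-, 1-1-, 11--}

-10-, 1-1-, 11--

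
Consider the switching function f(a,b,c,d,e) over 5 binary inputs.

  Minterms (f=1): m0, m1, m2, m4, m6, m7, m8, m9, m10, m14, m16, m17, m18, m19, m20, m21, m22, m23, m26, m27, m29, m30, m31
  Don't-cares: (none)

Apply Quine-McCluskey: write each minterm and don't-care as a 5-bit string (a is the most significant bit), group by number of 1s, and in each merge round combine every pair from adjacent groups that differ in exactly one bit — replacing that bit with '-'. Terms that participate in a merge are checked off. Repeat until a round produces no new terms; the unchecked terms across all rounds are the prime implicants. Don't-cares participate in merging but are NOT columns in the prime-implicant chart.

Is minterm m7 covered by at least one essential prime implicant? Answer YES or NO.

Round 0: 00000✓ 00001✓ 00010✓ 00100✓ 00110✓ 00111✓ 01000✓ 01001✓ 01010✓ 01110✓ 10000✓ 10001✓ 10010✓ 10011✓ 10100✓ 10101✓ 10110✓ 10111✓ 11010✓ 11011✓ 11101✓ 11110✓ 11111✓
Round 1: -0000✓ -0001✓ -0010✓ -0100✓ -0110✓ -0111✓ -1010✓ -1110✓ 0-000✓ 0-001✓ 0-010✓ 0-110✓ 00-00✓ 00-10✓ 000-0✓ 0000-✓ 001-0✓ 0011-✓ 01-10✓ 010-0✓ 0100-✓ 1-010✓ 1-011✓ 1-101✓ 1-110✓ 1-111✓ 10-00✓ 10-01✓ 10-10✓ 10-11✓ 100-0✓ 100-1✓ 1000-✓ 1001-✓ 101-0✓ 101-1✓ 1010-✓ 1011-✓ 11-10✓ 11-11✓ 1101-✓ 111-1✓ 1111-✓
Round 2: --010✓ --110✓ -0-00✓ -0-10✓ -00-0✓ -000- -01-0✓ -011- -1-10✓ 0--10✓ 0-0-0 0-00- 00--0✓ 1--10✓ 1--11✓ 1-01-✓ 1-1-1 1-11-✓ 10--0✓ 10--1✓ 10-0-✓ 10-1-✓ 100--✓ 101--✓ 11-1-✓
Round 3: ---10 -0--0 1--1- 10---
PIs = {---10, -0--0, -000-, -011-, 0-0-0, 0-00-, 1--1-, 1-1-1, 10---}
Coverage chart:
  m0: -0--0,-000-,0-0-0,0-00-
  m1: -000-,0-00-
  m2: ---10,-0--0,0-0-0
  m4: -0--0 ←essential
  m6: ---10,-0--0,-011-
  m7: -011- ←essential
  m8: 0-0-0,0-00-
  m9: 0-00- ←essential
  m10: ---10,0-0-0
  m14: ---10 ←essential
  m16: -0--0,-000-,10---
  m17: -000-,10---
  m18: ---10,-0--0,1--1-,10---
  m19: 1--1-,10---
  m20: -0--0,10---
  m21: 1-1-1,10---
  m22: ---10,-0--0,-011-,1--1-,10---
  m23: -011-,1--1-,1-1-1,10---
  m26: ---10,1--1-
  m27: 1--1- ←essential
  m29: 1-1-1 ←essential
  m30: ---10,1--1-
  m31: 1--1-,1-1-1
Essential: ---10, -0--0, -011-, 0-00-, 1--1-, 1-1-1

YES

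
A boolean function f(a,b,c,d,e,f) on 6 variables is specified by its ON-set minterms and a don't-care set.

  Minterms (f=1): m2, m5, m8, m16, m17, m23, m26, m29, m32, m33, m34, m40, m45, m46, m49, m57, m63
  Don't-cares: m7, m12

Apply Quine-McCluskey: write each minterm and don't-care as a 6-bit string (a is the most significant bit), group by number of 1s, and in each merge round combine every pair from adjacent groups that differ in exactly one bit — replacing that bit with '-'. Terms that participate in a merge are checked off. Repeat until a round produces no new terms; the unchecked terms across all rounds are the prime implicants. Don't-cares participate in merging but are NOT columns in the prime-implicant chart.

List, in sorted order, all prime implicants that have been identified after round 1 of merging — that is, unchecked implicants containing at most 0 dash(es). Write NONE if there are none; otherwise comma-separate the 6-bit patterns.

size-2^0 implicants → 000010(✓)  000101(✓)  000111(✓)  001000(✓)  001100(✓)  010000(✓)  010001(✓)  010111(✓)  011010  011101  100000(✓)  100001(✓)  100010(✓)  101000(✓)  101101  101110  110001(✓)  111001(✓)  111111
size-2^1 implicants → -00010  -01000  -10001  0-0111  0001-1  001-00  01000-  1-0001  10-000  1000-0  10000-  11-001
Unchecked terms (primes): -00010, -01000, -10001, 0-0111, 0001-1, 001-00, 01000-, 011010, 011101, 1-0001, 10-000, 1000-0, 10000-, 101101, 101110, 11-001, 111111

011010, 011101, 101101, 101110, 111111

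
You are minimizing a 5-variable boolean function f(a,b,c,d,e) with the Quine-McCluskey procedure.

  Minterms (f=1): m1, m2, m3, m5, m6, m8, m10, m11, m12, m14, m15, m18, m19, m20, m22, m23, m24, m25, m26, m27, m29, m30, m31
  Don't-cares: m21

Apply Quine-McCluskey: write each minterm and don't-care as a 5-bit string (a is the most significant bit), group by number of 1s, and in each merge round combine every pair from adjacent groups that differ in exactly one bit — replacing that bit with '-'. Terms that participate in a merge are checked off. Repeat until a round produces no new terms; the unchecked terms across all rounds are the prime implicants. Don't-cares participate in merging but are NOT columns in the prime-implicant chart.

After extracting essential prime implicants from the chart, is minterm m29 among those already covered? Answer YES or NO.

[col 0] 00001*, 00010*, 00011*, 00101*, 00110*, 01000*, 01010*, 01011*, 01100*, 01110*, 01111*, 10010*, 10011*, 10100*, 10101*, 10110*, 10111*, 11000*, 11001*, 11010*, 11011*, 11101*, 11110*, 11111*
[col 1] -0010*, -0011*, -0101, -0110*, -1000*, -1010*, -1011*, -1110*, -1111*, 0-010*, 0-011*, 0-110*, 00-01, 00-10*, 000-1, 0001-*, 01-00*, 01-10*, 01-11*, 010-0*, 0101-*, 011-0*, 0111-*, 1-010*, 1-011*, 1-101*, 1-110*, 1-111*, 10-10*, 10-11*, 1001-*, 101-0*, 101-1*, 1010-*, 1011-*, 11-01*, 11-10*, 11-11*, 110-0*, 110-1*, 1100-*, 1101-*, 111-1*, 1111-*
[col 2] --010*, --011*, --110*, -0-10*, -001-*, -1-10*, -1-11*, -10-0, -101-*, -111-*, 0--10*, 0-01-*, 01--0, 01-1-*, 1--10*, 1--11*, 1-01-*, 1-1-1, 1-11-*, 10-1-*, 101--, 11--1, 11-1-*, 110--
[col 3] ---10, --01-, -1-1-, 1--1-
Prime implicants: ---10, --01-, -0101, -1-1-, -10-0, 00-01, 000-1, 01--0, 1--1-, 1-1-1, 101--, 11--1, 110--
PI chart (minterm → PIs covering it):
  1 | 00-01,000-1
  2 | ---10,--01-
  3 | --01-,000-1
  5 | -0101,00-01
  6 | ---10  (sole → essential)
  8 | -10-0,01--0
  10 | ---10,--01-,-1-1-,-10-0,01--0
  11 | --01-,-1-1-
  12 | 01--0  (sole → essential)
  14 | ---10,-1-1-,01--0
  15 | -1-1-  (sole → essential)
  18 | ---10,--01-,1--1-
  19 | --01-,1--1-
  20 | 101--  (sole → essential)
  22 | ---10,1--1-,101--
  23 | 1--1-,1-1-1,101--
  24 | -10-0,110--
  25 | 11--1,110--
  26 | ---10,--01-,-1-1-,-10-0,1--1-,110--
  27 | --01-,-1-1-,1--1-,11--1,110--
  29 | 1-1-1,11--1
  30 | ---10,-1-1-,1--1-
  31 | -1-1-,1--1-,1-1-1,11--1
Essential prime implicants: ---10, -1-1-, 01--0, 101--

NO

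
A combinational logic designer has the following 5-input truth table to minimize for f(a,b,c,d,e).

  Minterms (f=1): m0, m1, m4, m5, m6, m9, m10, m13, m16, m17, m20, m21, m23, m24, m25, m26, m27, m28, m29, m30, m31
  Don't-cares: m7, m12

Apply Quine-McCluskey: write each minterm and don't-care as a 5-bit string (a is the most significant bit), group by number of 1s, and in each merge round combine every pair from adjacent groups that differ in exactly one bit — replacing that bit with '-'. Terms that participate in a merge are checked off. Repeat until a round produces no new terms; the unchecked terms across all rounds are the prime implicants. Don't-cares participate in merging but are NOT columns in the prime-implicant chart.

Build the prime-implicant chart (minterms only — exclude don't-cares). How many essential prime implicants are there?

5

Round 0: 00000✓ 00001✓ 00100✓ 00101✓ 00110✓ 00111✓ 01001✓ 01010✓ 01100✓ 01101✓ 10000✓ 10001✓ 10100✓ 10101✓ 10111✓ 11000✓ 11001✓ 11010✓ 11011✓ 11100✓ 11101✓ 11110✓ 11111✓
Round 1: -0000✓ -0001✓ -0100✓ -0101✓ -0111✓ -1001✓ -1010 -1100✓ -1101✓ 0-001✓ 0-100✓ 0-101✓ 00-00✓ 00-01✓ 0000-✓ 001-0✓ 001-1✓ 0010-✓ 0011-✓ 01-01✓ 0110-✓ 1-000✓ 1-001✓ 1-100✓ 1-101✓ 1-111✓ 10-00✓ 10-01✓ 1000-✓ 101-1✓ 1010-✓ 11-00✓ 11-01✓ 11-10✓ 11-11✓ 110-0✓ 110-1✓ 1100-✓ 1101-✓ 111-0✓ 111-1✓ 1110-✓ 1111-✓
Round 2: --001✓ --100✓ --101✓ -0-00✓ -0-01✓ -000-✓ -01-1 -010-✓ -1-01✓ -110-✓ 0--01✓ 0-10-✓ 00-0-✓ 001-- 1--00✓ 1--01✓ 1-00-✓ 1-1-1 1-10-✓ 10-0-✓ 11--0✓ 11--1✓ 11-0-✓ 11-1-✓ 110--✓ 111--✓
Round 3: ---01 --10- -0-0- 1--0- 11---
PIs = {---01, --10-, -0-0-, -01-1, -1010, 001--, 1--0-, 1-1-1, 11---}
Coverage chart:
  m0: -0-0- ←essential
  m1: ---01,-0-0-
  m4: --10-,-0-0-,001--
  m5: ---01,--10-,-0-0-,-01-1,001--
  m6: 001-- ←essential
  m9: ---01 ←essential
  m10: -1010 ←essential
  m13: ---01,--10-
  m16: -0-0-,1--0-
  m17: ---01,-0-0-,1--0-
  m20: --10-,-0-0-,1--0-
  m21: ---01,--10-,-0-0-,-01-1,1--0-,1-1-1
  m23: -01-1,1-1-1
  m24: 1--0-,11---
  m25: ---01,1--0-,11---
  m26: -1010,11---
  m27: 11--- ←essential
  m28: --10-,1--0-,11---
  m29: ---01,--10-,1--0-,1-1-1,11---
  m30: 11--- ←essential
  m31: 1-1-1,11---
Essential: ---01, -0-0-, -1010, 001--, 11---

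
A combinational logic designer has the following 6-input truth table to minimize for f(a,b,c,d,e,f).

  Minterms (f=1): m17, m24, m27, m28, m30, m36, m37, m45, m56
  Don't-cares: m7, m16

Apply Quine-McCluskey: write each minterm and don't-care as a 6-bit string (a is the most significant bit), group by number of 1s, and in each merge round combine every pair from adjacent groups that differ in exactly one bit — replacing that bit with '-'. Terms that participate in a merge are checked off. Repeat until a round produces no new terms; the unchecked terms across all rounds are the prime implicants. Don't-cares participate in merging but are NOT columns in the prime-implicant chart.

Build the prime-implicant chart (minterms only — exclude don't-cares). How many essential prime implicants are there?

[col 0] 000111, 010000*, 010001*, 011000*, 011011, 011100*, 011110*, 100100*, 100101*, 101101*, 111000*
[col 1] -11000, 01-000, 01000-, 011-00, 0111-0, 10-101, 10010-
Prime implicants: -11000, 000111, 01-000, 01000-, 011-00, 011011, 0111-0, 10-101, 10010-
PI chart (minterm → PIs covering it):
  17 | 01000-  (sole → essential)
  24 | -11000,01-000,011-00
  27 | 011011  (sole → essential)
  28 | 011-00,0111-0
  30 | 0111-0  (sole → essential)
  36 | 10010-  (sole → essential)
  37 | 10-101,10010-
  45 | 10-101  (sole → essential)
  56 | -11000  (sole → essential)
Essential prime implicants: -11000, 01000-, 011011, 0111-0, 10-101, 10010-

6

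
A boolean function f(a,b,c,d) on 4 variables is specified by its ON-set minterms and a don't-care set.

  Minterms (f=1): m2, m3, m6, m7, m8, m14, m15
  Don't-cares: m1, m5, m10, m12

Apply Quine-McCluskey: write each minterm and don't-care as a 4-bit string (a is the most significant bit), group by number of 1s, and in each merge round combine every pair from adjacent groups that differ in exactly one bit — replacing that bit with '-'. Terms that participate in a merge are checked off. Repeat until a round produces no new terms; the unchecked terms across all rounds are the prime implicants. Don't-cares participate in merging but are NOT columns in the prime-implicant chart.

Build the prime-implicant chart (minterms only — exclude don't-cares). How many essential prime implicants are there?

2

size-2^0 implicants → 0001(✓)  0010(✓)  0011(✓)  0101(✓)  0110(✓)  0111(✓)  1000(✓)  1010(✓)  1100(✓)  1110(✓)  1111(✓)
size-2^1 implicants → -010(✓)  -110(✓)  -111(✓)  0-01(✓)  0-10(✓)  0-11(✓)  00-1(✓)  001-(✓)  01-1(✓)  011-(✓)  1-00(✓)  1-10(✓)  10-0(✓)  11-0(✓)  111-(✓)
size-2^2 implicants → --10  -11-  0--1  0-1-  1--0
Unchecked terms (primes): --10, -11-, 0--1, 0-1-, 1--0
Minterm coverage:
  m2 ⊆ --10,0-1-
  m3 ⊆ 0--1,0-1-
  m6 ⊆ --10,-11-,0-1-
  m7 ⊆ -11-,0--1,0-1-
  m8 ⊆ 1--0 [E]
  m14 ⊆ --10,-11-,1--0
  m15 ⊆ -11- [E]
E = {-11-, 1--0}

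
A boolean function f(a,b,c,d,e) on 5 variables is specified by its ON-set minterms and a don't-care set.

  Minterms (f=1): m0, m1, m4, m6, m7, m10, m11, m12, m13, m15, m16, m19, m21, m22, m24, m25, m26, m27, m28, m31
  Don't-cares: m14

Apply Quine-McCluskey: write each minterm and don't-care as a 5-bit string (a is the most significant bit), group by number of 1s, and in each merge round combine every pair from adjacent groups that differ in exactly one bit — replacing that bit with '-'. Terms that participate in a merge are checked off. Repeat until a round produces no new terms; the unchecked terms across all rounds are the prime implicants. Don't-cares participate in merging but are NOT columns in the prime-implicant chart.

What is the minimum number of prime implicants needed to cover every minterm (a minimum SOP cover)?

12

size-2^0 implicants → 00000(✓)  00001(✓)  00100(✓)  00110(✓)  00111(✓)  01010(✓)  01011(✓)  01100(✓)  01101(✓)  01110(✓)  01111(✓)  10000(✓)  10011(✓)  10101  10110(✓)  11000(✓)  11001(✓)  11010(✓)  11011(✓)  11100(✓)  11111(✓)
size-2^1 implicants → -0000  -0110  -1010(✓)  -1011(✓)  -1100  -1111(✓)  0-100(✓)  0-110(✓)  0-111(✓)  00-00  0000-  001-0(✓)  0011-(✓)  01-10(✓)  01-11(✓)  0101-(✓)  011-0(✓)  011-1(✓)  0110-(✓)  0111-(✓)  1-000  1-011  11-00  11-11(✓)  110-0(✓)  110-1(✓)  1100-(✓)  1101-(✓)
size-2^2 implicants → -1-11  -101-  0-1-0  0-11-  01-1-  011--  110--
Unchecked terms (primes): -0000, -0110, -1-11, -101-, -1100, 0-1-0, 0-11-, 00-00, 0000-, 01-1-, 011--, 1-000, 1-011, 10101, 11-00, 110--
Minterm coverage:
  m0 ⊆ -0000,00-00,0000-
  m1 ⊆ 0000- [E]
  m4 ⊆ 0-1-0,00-00
  m6 ⊆ -0110,0-1-0,0-11-
  m7 ⊆ 0-11- [E]
  m10 ⊆ -101-,01-1-
  m11 ⊆ -1-11,-101-,01-1-
  m12 ⊆ -1100,0-1-0,011--
  m13 ⊆ 011-- [E]
  m15 ⊆ -1-11,0-11-,01-1-,011--
  m16 ⊆ -0000,1-000
  m19 ⊆ 1-011 [E]
  m21 ⊆ 10101 [E]
  m22 ⊆ -0110 [E]
  m24 ⊆ 1-000,11-00,110--
  m25 ⊆ 110-- [E]
  m26 ⊆ -101-,110--
  m27 ⊆ -1-11,-101-,1-011,110--
  m28 ⊆ -1100,11-00
  m31 ⊆ -1-11 [E]
E = {-0110, -1-11, 0-11-, 0000-, 011--, 1-011, 10101, 110--}
Petrick residual → -0000, -101-, -1100, 0-1-0
Cover = b'c'd'e' + b'cde' + bde + bc'd + bcd'e' + a'ce' + a'cd + a'b'c'd' + a'bc + ac'de + ab'cd'e + abc'  |cover|=12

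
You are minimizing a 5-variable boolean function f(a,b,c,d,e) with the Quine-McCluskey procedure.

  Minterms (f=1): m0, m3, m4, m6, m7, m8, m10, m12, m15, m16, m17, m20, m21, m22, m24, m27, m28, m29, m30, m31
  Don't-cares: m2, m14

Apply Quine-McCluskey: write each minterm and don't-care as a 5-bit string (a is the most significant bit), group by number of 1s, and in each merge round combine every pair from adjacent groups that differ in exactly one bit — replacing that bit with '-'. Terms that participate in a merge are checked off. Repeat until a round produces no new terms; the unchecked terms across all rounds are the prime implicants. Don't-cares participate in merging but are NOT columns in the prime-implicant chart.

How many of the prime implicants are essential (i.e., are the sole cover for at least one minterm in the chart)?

[col 0] 00000*, 00010*, 00011*, 00100*, 00110*, 00111*, 01000*, 01010*, 01100*, 01110*, 01111*, 10000*, 10001*, 10100*, 10101*, 10110*, 11000*, 11011*, 11100*, 11101*, 11110*, 11111*
[col 1] -0000*, -0100*, -0110*, -1000*, -1100*, -1110*, -1111*, 0-000*, 0-010*, 0-100*, 0-110*, 0-111*, 00-00*, 00-10*, 00-11*, 000-0*, 0001-*, 001-0*, 0011-*, 01-00*, 01-10*, 010-0*, 011-0*, 0111-*, 1-000*, 1-100*, 1-101*, 1-110*, 10-00*, 10-01*, 1000-*, 101-0*, 1010-*, 11-00*, 11-11, 111-0*, 111-1*, 1110-*, 1111-*
[col 2] --000*, --100*, --110*, -0-00*, -01-0*, -1-00*, -11-0*, -111-, 0--00*, 0--10*, 0-0-0*, 0-1-0*, 0-11-, 00--0*, 00-1-, 01--0*, 1--00*, 1-1-0*, 1-10-, 10-0-, 111--
[col 3] ---00, --1-0, 0---0
Prime implicants: ---00, --1-0, -111-, 0---0, 0-11-, 00-1-, 1-10-, 10-0-, 11-11, 111--
PI chart (minterm → PIs covering it):
  0 | ---00,0---0
  3 | 00-1-  (sole → essential)
  4 | ---00,--1-0,0---0
  6 | --1-0,0---0,0-11-,00-1-
  7 | 0-11-,00-1-
  8 | ---00,0---0
  10 | 0---0  (sole → essential)
  12 | ---00,--1-0,0---0
  15 | -111-,0-11-
  16 | ---00,10-0-
  17 | 10-0-  (sole → essential)
  20 | ---00,--1-0,1-10-,10-0-
  21 | 1-10-,10-0-
  22 | --1-0  (sole → essential)
  24 | ---00  (sole → essential)
  27 | 11-11  (sole → essential)
  28 | ---00,--1-0,1-10-,111--
  29 | 1-10-,111--
  30 | --1-0,-111-,111--
  31 | -111-,11-11,111--
Essential prime implicants: ---00, --1-0, 0---0, 00-1-, 10-0-, 11-11

6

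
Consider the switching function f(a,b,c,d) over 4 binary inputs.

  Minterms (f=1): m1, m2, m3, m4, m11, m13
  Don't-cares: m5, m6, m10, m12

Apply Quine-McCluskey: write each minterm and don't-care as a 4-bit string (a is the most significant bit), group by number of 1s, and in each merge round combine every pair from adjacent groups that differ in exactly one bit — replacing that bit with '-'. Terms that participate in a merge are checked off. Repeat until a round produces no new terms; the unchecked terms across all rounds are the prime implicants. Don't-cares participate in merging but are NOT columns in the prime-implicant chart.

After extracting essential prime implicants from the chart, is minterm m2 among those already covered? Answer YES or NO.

[col 0] 0001*, 0010*, 0011*, 0100*, 0101*, 0110*, 1010*, 1011*, 1100*, 1101*
[col 1] -010*, -011*, -100*, -101*, 0-01, 0-10, 00-1, 001-*, 01-0, 010-*, 101-*, 110-*
[col 2] -01-, -10-
Prime implicants: -01-, -10-, 0-01, 0-10, 00-1, 01-0
PI chart (minterm → PIs covering it):
  1 | 0-01,00-1
  2 | -01-,0-10
  3 | -01-,00-1
  4 | -10-,01-0
  11 | -01-  (sole → essential)
  13 | -10-  (sole → essential)
Essential prime implicants: -01-, -10-

YES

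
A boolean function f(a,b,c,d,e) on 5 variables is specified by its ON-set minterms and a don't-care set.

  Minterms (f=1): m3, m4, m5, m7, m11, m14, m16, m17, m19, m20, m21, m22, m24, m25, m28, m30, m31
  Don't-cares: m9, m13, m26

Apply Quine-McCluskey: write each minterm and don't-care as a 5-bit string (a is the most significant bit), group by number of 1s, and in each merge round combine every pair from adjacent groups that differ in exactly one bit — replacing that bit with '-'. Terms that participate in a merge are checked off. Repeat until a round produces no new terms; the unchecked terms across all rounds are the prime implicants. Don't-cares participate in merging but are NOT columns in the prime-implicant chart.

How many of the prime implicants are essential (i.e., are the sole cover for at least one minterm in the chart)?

4

Round 0: 00011✓ 00100✓ 00101✓ 00111✓ 01001✓ 01011✓ 01101✓ 01110✓ 10000✓ 10001✓ 10011✓ 10100✓ 10101✓ 10110✓ 11000✓ 11001✓ 11010✓ 11100✓ 11110✓ 11111✓
Round 1: -0011 -0100✓ -0101✓ -1001 -1110 0-011 0-101 00-11 001-1 0010-✓ 01-01 010-1 1-000✓ 1-001✓ 1-100✓ 1-110✓ 10-00✓ 10-01✓ 100-1 1000-✓ 101-0✓ 1010-✓ 11-00✓ 11-10✓ 110-0✓ 1100-✓ 111-0✓ 1111-
Round 2: -010- 1--00 1-00- 1-1-0 10-0- 11--0
PIs = {-0011, -010-, -1001, -1110, 0-011, 0-101, 00-11, 001-1, 01-01, 010-1, 1--00, 1-00-, 1-1-0, 10-0-, 100-1, 11--0, 1111-}
Coverage chart:
  m3: -0011,0-011,00-11
  m4: -010- ←essential
  m5: -010-,0-101,001-1
  m7: 00-11,001-1
  m11: 0-011,010-1
  m14: -1110 ←essential
  m16: 1--00,1-00-,10-0-
  m17: 1-00-,10-0-,100-1
  m19: -0011,100-1
  m20: -010-,1--00,1-1-0,10-0-
  m21: -010-,10-0-
  m22: 1-1-0 ←essential
  m24: 1--00,1-00-,11--0
  m25: -1001,1-00-
  m28: 1--00,1-1-0,11--0
  m30: -1110,1-1-0,11--0,1111-
  m31: 1111- ←essential
Essential: -010-, -1110, 1-1-0, 1111-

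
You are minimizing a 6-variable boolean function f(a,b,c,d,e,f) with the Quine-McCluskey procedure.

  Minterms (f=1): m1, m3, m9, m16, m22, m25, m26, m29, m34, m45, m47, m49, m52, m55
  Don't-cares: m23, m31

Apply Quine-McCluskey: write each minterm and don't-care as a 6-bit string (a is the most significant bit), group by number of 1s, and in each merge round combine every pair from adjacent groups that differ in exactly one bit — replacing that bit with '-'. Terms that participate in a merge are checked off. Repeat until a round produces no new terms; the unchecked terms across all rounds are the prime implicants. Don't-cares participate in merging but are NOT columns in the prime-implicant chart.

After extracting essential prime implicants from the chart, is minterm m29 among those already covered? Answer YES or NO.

[col 0] 000001*, 000011*, 001001*, 010000, 010110*, 010111*, 011001*, 011010, 011101*, 011111*, 100010, 101101*, 101111*, 110001, 110100, 110111*
[col 1] -10111, 0-1001, 00-001, 0000-1, 01-111, 01011-, 011-01, 0111-1, 1011-1
Prime implicants: -10111, 0-1001, 00-001, 0000-1, 01-111, 010000, 01011-, 011-01, 011010, 0111-1, 100010, 1011-1, 110001, 110100
PI chart (minterm → PIs covering it):
  1 | 00-001,0000-1
  3 | 0000-1  (sole → essential)
  9 | 0-1001,00-001
  16 | 010000  (sole → essential)
  22 | 01011-  (sole → essential)
  25 | 0-1001,011-01
  26 | 011010  (sole → essential)
  29 | 011-01,0111-1
  34 | 100010  (sole → essential)
  45 | 1011-1  (sole → essential)
  47 | 1011-1  (sole → essential)
  49 | 110001  (sole → essential)
  52 | 110100  (sole → essential)
  55 | -10111  (sole → essential)
Essential prime implicants: -10111, 0000-1, 010000, 01011-, 011010, 100010, 1011-1, 110001, 110100

NO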